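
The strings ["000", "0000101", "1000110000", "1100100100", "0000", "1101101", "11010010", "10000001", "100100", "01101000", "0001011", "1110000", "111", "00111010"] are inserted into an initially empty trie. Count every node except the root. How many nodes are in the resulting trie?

For each word, the new-node count is its length minus the longest prefix already in the trie:
  "000" → 3 new (0, 0, 0)
  "0000101" → prefix "000" already present; 4 new (0, 1, 0, 1)
  "1000110000" → 10 new (1, 0, 0, 0, 1, 1, 0, 0, 0, 0)
  "1100100100" → prefix "1" already present; 9 new (1, 0, 0, 1, 0, 0, 1, 0, 0)
  "0000" → prefix "0000" already present; 0 new (none)
  "1101101" → prefix "110" already present; 4 new (1, 1, 0, 1)
  "11010010" → prefix "1101" already present; 4 new (0, 0, 1, 0)
  "10000001" → prefix "1000" already present; 4 new (0, 0, 0, 1)
  "100100" → prefix "100" already present; 3 new (1, 0, 0)
  "01101000" → prefix "0" already present; 7 new (1, 1, 0, 1, 0, 0, 0)
  "0001011" → prefix "000" already present; 4 new (1, 0, 1, 1)
  "1110000" → prefix "11" already present; 5 new (1, 0, 0, 0, 0)
  "111" → prefix "111" already present; 0 new (none)
  "00111010" → prefix "00" already present; 6 new (1, 1, 1, 0, 1, 0)
Total nodes = 3 + 4 + 10 + 9 + 0 + 4 + 4 + 4 + 3 + 7 + 4 + 5 + 0 + 6 = 63

63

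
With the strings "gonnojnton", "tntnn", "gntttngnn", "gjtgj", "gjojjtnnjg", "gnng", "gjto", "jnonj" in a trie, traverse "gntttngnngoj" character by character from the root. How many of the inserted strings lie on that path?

1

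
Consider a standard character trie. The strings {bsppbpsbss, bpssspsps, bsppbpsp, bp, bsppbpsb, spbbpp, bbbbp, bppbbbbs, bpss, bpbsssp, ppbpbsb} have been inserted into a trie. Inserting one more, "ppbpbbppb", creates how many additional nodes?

"ppbpb" is already a path in the trie; the remaining "bppb" must be added.
Each of the 4 remaining characters creates one node.

4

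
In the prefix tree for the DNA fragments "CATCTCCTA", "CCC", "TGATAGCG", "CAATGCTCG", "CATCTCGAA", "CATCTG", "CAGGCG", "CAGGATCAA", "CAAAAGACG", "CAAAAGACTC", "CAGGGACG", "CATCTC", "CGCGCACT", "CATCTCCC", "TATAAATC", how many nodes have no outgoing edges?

Leaves are exactly the stored words that no other stored word extends.
Those words: "CAAAAGACG", "CAAAAGACTC", "CAATGCTCG", "CAGGATCAA", "CAGGCG", "CAGGGACG", "CATCTCCC", "CATCTCCTA", "CATCTCGAA", "CATCTG", "CCC", "CGCGCACT", "TATAAATC", "TGATAGCG"
Leaf count: 14

14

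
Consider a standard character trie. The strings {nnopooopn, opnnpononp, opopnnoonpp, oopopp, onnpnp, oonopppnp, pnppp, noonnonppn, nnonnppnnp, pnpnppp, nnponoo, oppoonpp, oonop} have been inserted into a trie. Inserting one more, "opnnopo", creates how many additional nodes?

3

Walking "opnnopo" from the root, the first 4 characters ("opnn") follow existing edges; "o" is the first miss.
So 7 − 4 = 3 new nodes.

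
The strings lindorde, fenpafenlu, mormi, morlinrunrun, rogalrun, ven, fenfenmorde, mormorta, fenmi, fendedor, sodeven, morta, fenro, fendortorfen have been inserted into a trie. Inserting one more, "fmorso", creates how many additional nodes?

5

"f" is already a path in the trie; the remaining "morso" must be added.
Each of the 5 remaining characters creates one node.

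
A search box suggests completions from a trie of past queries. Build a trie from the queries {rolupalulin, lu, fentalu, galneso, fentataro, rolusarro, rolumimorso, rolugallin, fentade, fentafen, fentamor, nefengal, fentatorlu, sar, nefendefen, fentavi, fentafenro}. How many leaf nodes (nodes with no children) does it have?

16

Leaves are exactly the stored words that no other stored word extends.
Those words: "fentade", "fentafenro", "fentalu", "fentamor", "fentataro", "fentatorlu", "fentavi", "galneso", "lu", "nefendefen", "nefengal", "rolugallin", "rolumimorso", "rolupalulin", "rolusarro", "sar"
Leaf count: 16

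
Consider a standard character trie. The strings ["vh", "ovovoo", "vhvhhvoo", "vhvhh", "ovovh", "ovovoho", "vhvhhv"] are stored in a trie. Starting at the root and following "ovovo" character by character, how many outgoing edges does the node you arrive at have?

The children of the "ovovo" node are the distinct next characters among strings starting with "ovovo".
Distinct next characters after "ovovo": h, o.
That node has 2 child edges.

2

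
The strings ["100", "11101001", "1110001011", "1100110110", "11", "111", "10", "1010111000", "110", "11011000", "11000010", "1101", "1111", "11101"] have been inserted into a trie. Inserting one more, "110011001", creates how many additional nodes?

Walking "110011001" from the root, the first 7 characters ("1100110") follow existing edges; "0" is the first miss.
New nodes needed: |"110011001"| − 7 = 9 − 7 = 2.

2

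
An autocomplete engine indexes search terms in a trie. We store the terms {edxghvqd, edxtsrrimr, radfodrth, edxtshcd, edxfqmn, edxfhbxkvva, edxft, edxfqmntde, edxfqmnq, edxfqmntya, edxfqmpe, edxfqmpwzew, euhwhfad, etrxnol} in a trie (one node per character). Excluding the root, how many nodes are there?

64

Insert word by word; a character creates a node only if that edge doesn't already exist:
  "edxghvqd" → 8 new (e, d, x, g, h, v, q, d)
  "edxtsrrimr" → prefix "edx" already present; 7 new (t, s, r, r, i, m, r)
  "radfodrth" → 9 new (r, a, d, f, o, d, r, t, h)
  "edxtshcd" → prefix "edxts" already present; 3 new (h, c, d)
  "edxfqmn" → prefix "edx" already present; 4 new (f, q, m, n)
  "edxfhbxkvva" → prefix "edxf" already present; 7 new (h, b, x, k, v, v, a)
  "edxft" → prefix "edxf" already present; 1 new (t)
  "edxfqmntde" → prefix "edxfqmn" already present; 3 new (t, d, e)
  "edxfqmnq" → prefix "edxfqmn" already present; 1 new (q)
  "edxfqmntya" → prefix "edxfqmnt" already present; 2 new (y, a)
  "edxfqmpe" → prefix "edxfqm" already present; 2 new (p, e)
  "edxfqmpwzew" → prefix "edxfqmp" already present; 4 new (w, z, e, w)
  "euhwhfad" → prefix "e" already present; 7 new (u, h, w, h, f, a, d)
  "etrxnol" → prefix "e" already present; 6 new (t, r, x, n, o, l)
Total nodes = 8 + 7 + 9 + 3 + 4 + 7 + 1 + 3 + 1 + 2 + 2 + 4 + 7 + 6 = 64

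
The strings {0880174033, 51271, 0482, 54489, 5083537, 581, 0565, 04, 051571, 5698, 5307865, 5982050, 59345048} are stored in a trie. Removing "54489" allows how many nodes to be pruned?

A node on "54489"'s path can go only if nothing else ends at it or branches off below it.
The suffix "4489" (4 nodes) is used only by "54489"; the node for "5" still has the child "1", so pruning stops there.
Nodes removed: 4

4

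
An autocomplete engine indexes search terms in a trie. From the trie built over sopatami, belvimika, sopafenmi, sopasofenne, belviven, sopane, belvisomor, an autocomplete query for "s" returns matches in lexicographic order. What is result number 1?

Words with prefix "s", in lexicographic order: "sopafenmi", "sopane", "sopasofenne", "sopatami"
The 1st is sopafenmi.

sopafenmi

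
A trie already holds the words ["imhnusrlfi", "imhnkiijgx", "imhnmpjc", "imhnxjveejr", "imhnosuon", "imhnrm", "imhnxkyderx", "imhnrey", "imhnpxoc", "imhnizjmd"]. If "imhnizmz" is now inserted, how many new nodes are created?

2

The longest prefix of "imhnizmz" already in the trie is "imhniz" (length 6).
New nodes needed: |"imhnizmz"| − 6 = 8 − 6 = 2.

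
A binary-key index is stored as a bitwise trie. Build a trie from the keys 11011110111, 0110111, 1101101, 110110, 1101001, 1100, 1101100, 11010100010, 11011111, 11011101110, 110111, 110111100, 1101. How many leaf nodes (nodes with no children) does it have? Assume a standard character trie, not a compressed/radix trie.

Leaves are exactly the stored words that no other stored word extends.
Those words: "0110111", "1100", "1101001", "11010100010", "1101100", "1101101", "11011101110", "110111100", "11011110111", "11011111"
Leaf count: 10

10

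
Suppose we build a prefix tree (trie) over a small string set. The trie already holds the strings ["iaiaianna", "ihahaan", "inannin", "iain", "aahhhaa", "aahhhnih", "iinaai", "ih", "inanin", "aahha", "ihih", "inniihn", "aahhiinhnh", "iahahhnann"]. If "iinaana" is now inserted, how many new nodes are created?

2

Walking "iinaana" from the root, the first 5 characters ("iinaa") follow existing edges; "n" is the first miss.
Each of the 2 remaining characters creates one node.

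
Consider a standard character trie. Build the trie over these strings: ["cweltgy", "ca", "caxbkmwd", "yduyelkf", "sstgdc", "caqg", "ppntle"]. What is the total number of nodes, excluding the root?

Trace insertions, counting only characters that open a new branch:
  "cweltgy" → 7 new (c, w, e, l, t, g, y)
  "ca" → prefix "c" already present; 1 new (a)
  "caxbkmwd" → prefix "ca" already present; 6 new (x, b, k, m, w, d)
  "yduyelkf" → 8 new (y, d, u, y, e, l, k, f)
  "sstgdc" → 6 new (s, s, t, g, d, c)
  "caqg" → prefix "ca" already present; 2 new (q, g)
  "ppntle" → 6 new (p, p, n, t, l, e)
Total nodes = 7 + 1 + 6 + 8 + 6 + 2 + 6 = 36

36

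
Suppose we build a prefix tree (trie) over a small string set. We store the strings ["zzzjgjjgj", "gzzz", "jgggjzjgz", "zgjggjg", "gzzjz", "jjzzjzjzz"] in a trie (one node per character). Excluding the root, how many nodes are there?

Trie structure (* marks end of a word):
(root)
├─ g
│  └─ z
│     └─ z
│        ├─ j
│        │  └─ z *
│        └─ z *
├─ j
│  ├─ g
│  │  └─ g
│  │     └─ g
│  │        └─ j
│  │           └─ z
│  │              └─ j
│  │                 └─ g
│  │                    └─ z *
│  └─ j
│     └─ z
│        └─ z
│           └─ j
│              └─ z
│                 └─ j
│                    └─ z
│                       └─ z *
└─ z
   ├─ g
   │  └─ j
   │     └─ g
   │        └─ g
   │           └─ j
   │              └─ g *
   └─ z
      └─ z
         └─ j
            └─ g
               └─ j
                  └─ j
                     └─ g
                        └─ j *
Counting every labelled node above: 38.

38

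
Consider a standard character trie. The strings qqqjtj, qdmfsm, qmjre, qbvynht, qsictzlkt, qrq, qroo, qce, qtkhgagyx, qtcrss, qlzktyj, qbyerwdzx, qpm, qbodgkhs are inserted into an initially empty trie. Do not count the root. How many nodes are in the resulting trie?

68

Trace insertions, counting only characters that open a new branch:
  "qqqjtj" → 6 new (q, q, q, j, t, j)
  "qdmfsm" → prefix "q" already present; 5 new (d, m, f, s, m)
  "qmjre" → prefix "q" already present; 4 new (m, j, r, e)
  "qbvynht" → prefix "q" already present; 6 new (b, v, y, n, h, t)
  "qsictzlkt" → prefix "q" already present; 8 new (s, i, c, t, z, l, k, t)
  "qrq" → prefix "q" already present; 2 new (r, q)
  "qroo" → prefix "qr" already present; 2 new (o, o)
  "qce" → prefix "q" already present; 2 new (c, e)
  "qtkhgagyx" → prefix "q" already present; 8 new (t, k, h, g, a, g, y, x)
  "qtcrss" → prefix "qt" already present; 4 new (c, r, s, s)
  "qlzktyj" → prefix "q" already present; 6 new (l, z, k, t, y, j)
  "qbyerwdzx" → prefix "qb" already present; 7 new (y, e, r, w, d, z, x)
  "qpm" → prefix "q" already present; 2 new (p, m)
  "qbodgkhs" → prefix "qb" already present; 6 new (o, d, g, k, h, s)
Total nodes = 6 + 5 + 4 + 6 + 8 + 2 + 2 + 2 + 8 + 4 + 6 + 7 + 2 + 6 = 68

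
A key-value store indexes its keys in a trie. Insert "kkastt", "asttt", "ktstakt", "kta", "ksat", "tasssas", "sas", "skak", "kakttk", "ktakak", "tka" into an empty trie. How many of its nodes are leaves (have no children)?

A leaf is a node with no children — equivalently, the end of a word that is not a proper prefix of any other stored word.
Those words: "asttt", "kakttk", "kkastt", "ksat", "ktakak", "ktstakt", "sas", "skak", "tasssas", "tka"
Leaf count: 10

10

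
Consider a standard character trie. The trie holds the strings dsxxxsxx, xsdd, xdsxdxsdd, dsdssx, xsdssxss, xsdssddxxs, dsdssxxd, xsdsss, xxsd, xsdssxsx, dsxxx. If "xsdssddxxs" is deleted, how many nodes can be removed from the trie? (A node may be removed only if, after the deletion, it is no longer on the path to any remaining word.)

5

After clearing the end-marker at "xsdssddxxs", prune upward until reaching a node still needed by another word.
The suffix "ddxxs" (5 nodes) is used only by "xsdssddxxs"; the node for "xsdss" still has the child "x", so pruning stops there.
Nodes removed: 5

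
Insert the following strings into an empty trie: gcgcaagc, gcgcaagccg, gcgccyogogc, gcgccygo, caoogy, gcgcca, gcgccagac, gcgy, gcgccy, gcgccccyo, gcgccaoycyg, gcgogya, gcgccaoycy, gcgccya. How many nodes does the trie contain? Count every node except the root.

For each word, the new-node count is its length minus the longest prefix already in the trie:
  "gcgcaagc" → 8 new (g, c, g, c, a, a, g, c)
  "gcgcaagccg" → prefix "gcgcaagc" already present; 2 new (c, g)
  "gcgccyogogc" → prefix "gcgc" already present; 7 new (c, y, o, g, o, g, c)
  "gcgccygo" → prefix "gcgccy" already present; 2 new (g, o)
  "caoogy" → 6 new (c, a, o, o, g, y)
  "gcgcca" → prefix "gcgcc" already present; 1 new (a)
  "gcgccagac" → prefix "gcgcca" already present; 3 new (g, a, c)
  "gcgy" → prefix "gcg" already present; 1 new (y)
  "gcgccy" → prefix "gcgccy" already present; 0 new (none)
  "gcgccccyo" → prefix "gcgcc" already present; 4 new (c, c, y, o)
  "gcgccaoycyg" → prefix "gcgcca" already present; 5 new (o, y, c, y, g)
  "gcgogya" → prefix "gcg" already present; 4 new (o, g, y, a)
  "gcgccaoycy" → prefix "gcgccaoycy" already present; 0 new (none)
  "gcgccya" → prefix "gcgccy" already present; 1 new (a)
Total nodes = 8 + 2 + 7 + 2 + 6 + 1 + 3 + 1 + 0 + 4 + 5 + 4 + 0 + 1 = 44

44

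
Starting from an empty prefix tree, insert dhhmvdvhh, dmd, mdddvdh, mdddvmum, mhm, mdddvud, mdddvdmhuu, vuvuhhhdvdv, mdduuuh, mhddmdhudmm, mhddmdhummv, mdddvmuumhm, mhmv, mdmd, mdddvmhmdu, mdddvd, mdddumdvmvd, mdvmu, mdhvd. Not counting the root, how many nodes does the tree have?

80

Insert word by word; a character creates a node only if that edge doesn't already exist:
  "dhhmvdvhh" → 9 new (d, h, h, m, v, d, v, h, h)
  "dmd" → prefix "d" already present; 2 new (m, d)
  "mdddvdh" → 7 new (m, d, d, d, v, d, h)
  "mdddvmum" → prefix "mdddv" already present; 3 new (m, u, m)
  "mhm" → prefix "m" already present; 2 new (h, m)
  "mdddvud" → prefix "mdddv" already present; 2 new (u, d)
  "mdddvdmhuu" → prefix "mdddvd" already present; 4 new (m, h, u, u)
  "vuvuhhhdvdv" → 11 new (v, u, v, u, h, h, h, d, v, d, v)
  "mdduuuh" → prefix "mdd" already present; 4 new (u, u, u, h)
  "mhddmdhudmm" → prefix "mh" already present; 9 new (d, d, m, d, h, u, d, m, m)
  "mhddmdhummv" → prefix "mhddmdhu" already present; 3 new (m, m, v)
  "mdddvmuumhm" → prefix "mdddvmu" already present; 4 new (u, m, h, m)
  "mhmv" → prefix "mhm" already present; 1 new (v)
  "mdmd" → prefix "md" already present; 2 new (m, d)
  "mdddvmhmdu" → prefix "mdddvm" already present; 4 new (h, m, d, u)
  "mdddvd" → prefix "mdddvd" already present; 0 new (none)
  "mdddumdvmvd" → prefix "mddd" already present; 7 new (u, m, d, v, m, v, d)
  "mdvmu" → prefix "md" already present; 3 new (v, m, u)
  "mdhvd" → prefix "md" already present; 3 new (h, v, d)
Total nodes = 9 + 2 + 7 + 3 + 2 + 2 + 4 + 11 + 4 + 9 + 3 + 4 + 1 + 2 + 4 + 0 + 7 + 3 + 3 = 80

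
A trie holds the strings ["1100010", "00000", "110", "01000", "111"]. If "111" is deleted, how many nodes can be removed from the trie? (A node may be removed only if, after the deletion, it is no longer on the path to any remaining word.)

A node on "111"'s path can go only if nothing else ends at it or branches off below it.
The suffix "1" (1 node) is used only by "111"; the node for "11" still has the child "0", so pruning stops there.
Nodes removed: 1

1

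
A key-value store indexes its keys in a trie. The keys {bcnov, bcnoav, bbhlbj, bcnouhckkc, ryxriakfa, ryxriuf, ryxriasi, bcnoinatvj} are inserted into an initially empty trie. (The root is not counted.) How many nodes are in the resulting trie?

Count nodes per top-level branch (shared prefixes stored once):
  'b'-branch (bbhlbj, bcnoav, bcnoinatvj, bcnouhckkc, bcnov): 24 nodes
  'r'-branch (ryxriakfa, ryxriasi, ryxriuf): 13 nodes
Sum: 37

37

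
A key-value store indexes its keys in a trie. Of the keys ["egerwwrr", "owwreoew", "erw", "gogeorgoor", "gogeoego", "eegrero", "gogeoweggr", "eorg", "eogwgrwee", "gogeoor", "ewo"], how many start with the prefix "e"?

6

Filter for entries beginning with "e":
Matches: "eegrero", "egerwwrr", "eogwgrwee", "eorg", "erw", "ewo"
Count: 6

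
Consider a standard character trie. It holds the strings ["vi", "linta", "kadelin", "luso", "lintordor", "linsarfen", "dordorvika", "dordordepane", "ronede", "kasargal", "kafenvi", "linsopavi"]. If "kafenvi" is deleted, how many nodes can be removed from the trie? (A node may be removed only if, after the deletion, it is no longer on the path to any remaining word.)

A node on "kafenvi"'s path can go only if nothing else ends at it or branches off below it.
The suffix "fenvi" (5 nodes) is used only by "kafenvi"; the node for "ka" still has the child "d", so pruning stops there.
Nodes removed: 5

5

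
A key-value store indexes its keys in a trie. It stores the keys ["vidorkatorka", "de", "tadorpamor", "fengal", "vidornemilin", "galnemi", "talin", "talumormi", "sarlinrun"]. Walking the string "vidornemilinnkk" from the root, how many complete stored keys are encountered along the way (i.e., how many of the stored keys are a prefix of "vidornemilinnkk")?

1

Walk "vidornemilinnkk" from the root; an end-of-word marker is hit whenever a stored word is a prefix of "vidornemilinnkk".
Prefixes of the query that are stored words: "vidornemilin"
Count: 1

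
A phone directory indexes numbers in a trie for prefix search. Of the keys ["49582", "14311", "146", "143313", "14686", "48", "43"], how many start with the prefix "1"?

Walk to "1"; the words in its subtree are exactly those with that prefix.
Words under "1": 14311, 143313, 146, 14686
Count: 4

4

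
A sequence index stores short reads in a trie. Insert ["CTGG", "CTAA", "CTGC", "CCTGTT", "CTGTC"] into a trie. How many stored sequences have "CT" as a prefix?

Traverse to the node for "CT", then collect every word in that subtree.
Matches: "CTAA", "CTGC", "CTGG", "CTGTC"
Count: 4

4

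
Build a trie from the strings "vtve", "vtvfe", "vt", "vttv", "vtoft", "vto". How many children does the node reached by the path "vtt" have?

Walk "vtt" from the root, arriving at one node.
Characters that immediately follow "vtt" among the stored strings: {v}.
That node has 1 child edge.

1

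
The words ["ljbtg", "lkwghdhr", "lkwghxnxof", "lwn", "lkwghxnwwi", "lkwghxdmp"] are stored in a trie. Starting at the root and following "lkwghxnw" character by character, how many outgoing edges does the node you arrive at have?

1

Follow the path "lkwghxnw" to its node, then look at its outgoing edges.
Distinct next characters after "lkwghxnw": w.
That node has 1 child edge.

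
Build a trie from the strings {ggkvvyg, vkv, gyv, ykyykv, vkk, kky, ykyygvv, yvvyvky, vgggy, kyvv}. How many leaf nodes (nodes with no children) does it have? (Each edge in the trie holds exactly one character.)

10

Leaves are exactly the stored words that no other stored word extends.
Those words: "ggkvvyg", "gyv", "kky", "kyvv", "vgggy", "vkk", "vkv", "ykyygvv", "ykyykv", "yvvyvky"
Leaf count: 10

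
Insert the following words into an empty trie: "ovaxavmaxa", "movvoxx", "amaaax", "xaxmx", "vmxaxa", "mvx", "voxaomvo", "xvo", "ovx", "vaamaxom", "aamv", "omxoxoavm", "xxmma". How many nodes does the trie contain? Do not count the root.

68

Insert word by word; a character creates a node only if that edge doesn't already exist:
  "ovaxavmaxa" → 10 new (o, v, a, x, a, v, m, a, x, a)
  "movvoxx" → 7 new (m, o, v, v, o, x, x)
  "amaaax" → 6 new (a, m, a, a, a, x)
  "xaxmx" → 5 new (x, a, x, m, x)
  "vmxaxa" → 6 new (v, m, x, a, x, a)
  "mvx" → prefix "m" already present; 2 new (v, x)
  "voxaomvo" → prefix "v" already present; 7 new (o, x, a, o, m, v, o)
  "xvo" → prefix "x" already present; 2 new (v, o)
  "ovx" → prefix "ov" already present; 1 new (x)
  "vaamaxom" → prefix "v" already present; 7 new (a, a, m, a, x, o, m)
  "aamv" → prefix "a" already present; 3 new (a, m, v)
  "omxoxoavm" → prefix "o" already present; 8 new (m, x, o, x, o, a, v, m)
  "xxmma" → prefix "x" already present; 4 new (x, m, m, a)
Total nodes = 10 + 7 + 6 + 5 + 6 + 2 + 7 + 2 + 1 + 7 + 3 + 8 + 4 = 68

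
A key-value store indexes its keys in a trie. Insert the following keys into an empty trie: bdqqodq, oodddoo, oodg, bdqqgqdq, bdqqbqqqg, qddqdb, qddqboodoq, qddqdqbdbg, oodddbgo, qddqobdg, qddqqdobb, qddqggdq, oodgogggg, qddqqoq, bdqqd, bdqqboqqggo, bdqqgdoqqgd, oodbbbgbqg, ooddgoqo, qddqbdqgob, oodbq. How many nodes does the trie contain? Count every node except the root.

94

For each word, the new-node count is its length minus the longest prefix already in the trie:
  "bdqqodq" → 7 new (b, d, q, q, o, d, q)
  "oodddoo" → 7 new (o, o, d, d, d, o, o)
  "oodg" → prefix "ood" already present; 1 new (g)
  "bdqqgqdq" → prefix "bdqq" already present; 4 new (g, q, d, q)
  "bdqqbqqqg" → prefix "bdqq" already present; 5 new (b, q, q, q, g)
  "qddqdb" → 6 new (q, d, d, q, d, b)
  "qddqboodoq" → prefix "qddq" already present; 6 new (b, o, o, d, o, q)
  "qddqdqbdbg" → prefix "qddqd" already present; 5 new (q, b, d, b, g)
  "oodddbgo" → prefix "ooddd" already present; 3 new (b, g, o)
  "qddqobdg" → prefix "qddq" already present; 4 new (o, b, d, g)
  "qddqqdobb" → prefix "qddq" already present; 5 new (q, d, o, b, b)
  "qddqggdq" → prefix "qddq" already present; 4 new (g, g, d, q)
  "oodgogggg" → prefix "oodg" already present; 5 new (o, g, g, g, g)
  "qddqqoq" → prefix "qddqq" already present; 2 new (o, q)
  "bdqqd" → prefix "bdqq" already present; 1 new (d)
  "bdqqboqqggo" → prefix "bdqqb" already present; 6 new (o, q, q, g, g, o)
  "bdqqgdoqqgd" → prefix "bdqqg" already present; 6 new (d, o, q, q, g, d)
  "oodbbbgbqg" → prefix "ood" already present; 7 new (b, b, b, g, b, q, g)
  "ooddgoqo" → prefix "oodd" already present; 4 new (g, o, q, o)
  "qddqbdqgob" → prefix "qddqb" already present; 5 new (d, q, g, o, b)
  "oodbq" → prefix "oodb" already present; 1 new (q)
Total nodes = 7 + 7 + 1 + 4 + 5 + 6 + 6 + 5 + 3 + 4 + 5 + 4 + 5 + 2 + 1 + 6 + 6 + 7 + 4 + 5 + 1 = 94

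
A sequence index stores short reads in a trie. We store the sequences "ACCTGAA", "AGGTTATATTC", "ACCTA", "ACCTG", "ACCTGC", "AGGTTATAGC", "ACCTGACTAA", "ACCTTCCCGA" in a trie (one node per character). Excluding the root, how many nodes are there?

31

Trace insertions, counting only characters that open a new branch:
  "ACCTGAA" → 7 new (A, C, C, T, G, A, A)
  "AGGTTATATTC" → prefix "A" already present; 10 new (G, G, T, T, A, T, A, T, T, C)
  "ACCTA" → prefix "ACCT" already present; 1 new (A)
  "ACCTG" → prefix "ACCTG" already present; 0 new (none)
  "ACCTGC" → prefix "ACCTG" already present; 1 new (C)
  "AGGTTATAGC" → prefix "AGGTTATA" already present; 2 new (G, C)
  "ACCTGACTAA" → prefix "ACCTGA" already present; 4 new (C, T, A, A)
  "ACCTTCCCGA" → prefix "ACCT" already present; 6 new (T, C, C, C, G, A)
Total nodes = 7 + 10 + 1 + 0 + 1 + 2 + 4 + 6 = 31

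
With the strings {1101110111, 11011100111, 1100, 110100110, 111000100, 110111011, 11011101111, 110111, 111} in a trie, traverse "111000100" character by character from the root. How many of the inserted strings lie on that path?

2

Check each prefix of "111000100" against the stored set — each match is an end-marker on the path.
Prefixes of the query that are stored words: "111", "111000100"
Count: 2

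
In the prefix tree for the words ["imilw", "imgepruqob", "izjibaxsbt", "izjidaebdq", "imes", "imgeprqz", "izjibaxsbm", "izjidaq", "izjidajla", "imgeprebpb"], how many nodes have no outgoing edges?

10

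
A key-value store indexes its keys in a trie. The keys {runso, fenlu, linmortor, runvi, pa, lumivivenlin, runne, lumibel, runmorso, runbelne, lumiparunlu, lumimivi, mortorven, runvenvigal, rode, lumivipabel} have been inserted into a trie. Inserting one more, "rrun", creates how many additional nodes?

The longest prefix of "rrun" already in the trie is "r" (length 1).
New nodes needed: |"rrun"| − 1 = 4 − 1 = 3.

3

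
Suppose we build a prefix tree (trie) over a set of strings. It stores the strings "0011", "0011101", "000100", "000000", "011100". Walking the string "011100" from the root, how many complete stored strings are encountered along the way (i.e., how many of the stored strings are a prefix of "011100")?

1

Check each prefix of "011100" against the stored set — each match is an end-marker on the path.
Prefixes of the query that are stored words: "011100"
Count: 1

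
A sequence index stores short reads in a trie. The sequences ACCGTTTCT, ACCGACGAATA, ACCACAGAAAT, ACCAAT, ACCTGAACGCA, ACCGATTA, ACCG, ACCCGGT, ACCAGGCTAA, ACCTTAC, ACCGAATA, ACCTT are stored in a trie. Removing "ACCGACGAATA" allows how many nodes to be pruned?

6

Walk "ACCGACGAATA" from the leaf back toward the root, removing each node that no remaining word uses.
The suffix "CGAATA" (6 nodes) is used only by "ACCGACGAATA"; the node for "ACCGA" still has the child "T", so pruning stops there.
Nodes removed: 6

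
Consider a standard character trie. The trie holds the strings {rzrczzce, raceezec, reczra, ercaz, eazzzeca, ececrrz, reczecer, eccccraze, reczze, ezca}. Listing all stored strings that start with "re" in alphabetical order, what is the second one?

Filter for "re…" and sort: "reczecer", "reczra", "reczze"
Position 2: reczra

reczra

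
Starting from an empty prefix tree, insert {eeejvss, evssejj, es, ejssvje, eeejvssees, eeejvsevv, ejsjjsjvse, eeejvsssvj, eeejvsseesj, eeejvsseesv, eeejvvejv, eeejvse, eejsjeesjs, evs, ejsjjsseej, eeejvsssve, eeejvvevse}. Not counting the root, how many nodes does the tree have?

For each word, the new-node count is its length minus the longest prefix already in the trie:
  "eeejvss" → 7 new (e, e, e, j, v, s, s)
  "evssejj" → prefix "e" already present; 6 new (v, s, s, e, j, j)
  "es" → prefix "e" already present; 1 new (s)
  "ejssvje" → prefix "e" already present; 6 new (j, s, s, v, j, e)
  "eeejvssees" → prefix "eeejvss" already present; 3 new (e, e, s)
  "eeejvsevv" → prefix "eeejvs" already present; 3 new (e, v, v)
  "ejsjjsjvse" → prefix "ejs" already present; 7 new (j, j, s, j, v, s, e)
  "eeejvsssvj" → prefix "eeejvss" already present; 3 new (s, v, j)
  "eeejvsseesj" → prefix "eeejvssees" already present; 1 new (j)
  "eeejvsseesv" → prefix "eeejvssees" already present; 1 new (v)
  "eeejvvejv" → prefix "eeejv" already present; 4 new (v, e, j, v)
  "eeejvse" → prefix "eeejvse" already present; 0 new (none)
  "eejsjeesjs" → prefix "ee" already present; 8 new (j, s, j, e, e, s, j, s)
  "evs" → prefix "evs" already present; 0 new (none)
  "ejsjjsseej" → prefix "ejsjjs" already present; 4 new (s, e, e, j)
  "eeejvsssve" → prefix "eeejvsssv" already present; 1 new (e)
  "eeejvvevse" → prefix "eeejvve" already present; 3 new (v, s, e)
Total nodes = 7 + 6 + 1 + 6 + 3 + 3 + 7 + 3 + 1 + 1 + 4 + 0 + 8 + 0 + 4 + 1 + 3 = 58

58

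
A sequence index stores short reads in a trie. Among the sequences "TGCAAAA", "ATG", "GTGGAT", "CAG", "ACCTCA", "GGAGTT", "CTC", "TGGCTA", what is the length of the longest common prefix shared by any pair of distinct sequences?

Equivalently: take the maximum, over all pairs, of their longest common prefix length.
e.g. "TGCAAAA" and "TGGCTA" share the prefix "TG" of length 2; no pair shares a longer one.
Longest shared-prefix length: 2

2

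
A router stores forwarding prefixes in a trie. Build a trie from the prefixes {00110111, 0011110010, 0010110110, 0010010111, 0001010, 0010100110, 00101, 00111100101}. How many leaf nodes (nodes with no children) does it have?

Leaves are exactly the stored words that no other stored word extends.
Those words: "0001010", "0010010111", "0010100110", "0010110110", "00110111", "00111100101"
Leaf count: 6

6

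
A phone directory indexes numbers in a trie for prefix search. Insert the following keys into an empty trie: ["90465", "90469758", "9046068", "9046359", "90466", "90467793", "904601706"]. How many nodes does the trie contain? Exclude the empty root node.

Trie structure (* marks end of a word):
(root)
└─ 9
   └─ 0
      └─ 4
         └─ 6
            ├─ 0
            │  ├─ 1
            │  │  └─ 7
            │  │     └─ 0
            │  │        └─ 6 *
            │  └─ 6
            │     └─ 8 *
            ├─ 3
            │  └─ 5
            │     └─ 9 *
            ├─ 5 *
            ├─ 6 *
            ├─ 7
            │  └─ 7
            │     └─ 9
            │        └─ 3 *
            └─ 9
               └─ 7
                  └─ 5
                     └─ 8 *
Counting every labelled node above: 24.

24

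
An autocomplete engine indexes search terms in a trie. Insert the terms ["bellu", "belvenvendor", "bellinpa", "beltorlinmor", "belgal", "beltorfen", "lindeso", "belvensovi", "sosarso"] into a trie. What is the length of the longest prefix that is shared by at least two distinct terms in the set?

The deepest shared node is where two words last agree before diverging.
e.g. "beltorfen" and "beltorlinmor" share the prefix "beltor" of length 6; no pair shares a longer one.
Longest shared-prefix length: 6

6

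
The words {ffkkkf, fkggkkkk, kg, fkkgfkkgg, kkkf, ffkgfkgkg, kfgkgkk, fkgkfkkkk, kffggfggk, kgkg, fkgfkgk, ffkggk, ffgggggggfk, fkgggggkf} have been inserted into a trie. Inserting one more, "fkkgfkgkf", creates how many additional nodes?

3

"fkkgfk" is already a path in the trie; the remaining "gkf" must be added.
So 9 − 6 = 3 new nodes.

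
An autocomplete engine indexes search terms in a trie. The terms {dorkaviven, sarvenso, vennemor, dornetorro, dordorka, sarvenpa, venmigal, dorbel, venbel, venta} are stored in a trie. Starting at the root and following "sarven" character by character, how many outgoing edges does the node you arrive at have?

Follow the path "sarven" to its node, then look at its outgoing edges.
Characters that immediately follow "sarven" among the stored strings: {p, s}.
That node has 2 child edges.

2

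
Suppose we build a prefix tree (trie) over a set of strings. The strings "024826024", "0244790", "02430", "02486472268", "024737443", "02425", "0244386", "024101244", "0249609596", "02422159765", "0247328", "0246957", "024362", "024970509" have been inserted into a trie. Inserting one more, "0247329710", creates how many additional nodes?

The longest prefix of "0247329710" already in the trie is "024732" (length 6).
So 10 − 6 = 4 new nodes.

4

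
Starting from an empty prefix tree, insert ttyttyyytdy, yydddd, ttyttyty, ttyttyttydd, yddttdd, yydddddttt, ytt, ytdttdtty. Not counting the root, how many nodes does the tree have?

Trace insertions, counting only characters that open a new branch:
  "ttyttyyytdy" → 11 new (t, t, y, t, t, y, y, y, t, d, y)
  "yydddd" → 6 new (y, y, d, d, d, d)
  "ttyttyty" → prefix "ttytty" already present; 2 new (t, y)
  "ttyttyttydd" → prefix "ttyttyt" already present; 4 new (t, y, d, d)
  "yddttdd" → prefix "y" already present; 6 new (d, d, t, t, d, d)
  "yydddddttt" → prefix "yydddd" already present; 4 new (d, t, t, t)
  "ytt" → prefix "y" already present; 2 new (t, t)
  "ytdttdtty" → prefix "yt" already present; 7 new (d, t, t, d, t, t, y)
Total nodes = 11 + 6 + 2 + 4 + 6 + 4 + 2 + 7 = 42

42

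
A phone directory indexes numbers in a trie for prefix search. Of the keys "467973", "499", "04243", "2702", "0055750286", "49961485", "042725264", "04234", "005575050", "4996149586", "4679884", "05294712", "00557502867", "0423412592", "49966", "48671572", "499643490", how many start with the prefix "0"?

Walk to "0"; the words in its subtree are exactly those with that prefix.
Words under "0": 0055750286, 00557502867, 005575050, 04234, 0423412592, 04243, 042725264, 05294712
Count: 8

8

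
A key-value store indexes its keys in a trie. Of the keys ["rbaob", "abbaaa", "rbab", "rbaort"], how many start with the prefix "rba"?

Filter for entries beginning with "rba":
Matches: "rbab", "rbaob", "rbaort"
Count: 3

3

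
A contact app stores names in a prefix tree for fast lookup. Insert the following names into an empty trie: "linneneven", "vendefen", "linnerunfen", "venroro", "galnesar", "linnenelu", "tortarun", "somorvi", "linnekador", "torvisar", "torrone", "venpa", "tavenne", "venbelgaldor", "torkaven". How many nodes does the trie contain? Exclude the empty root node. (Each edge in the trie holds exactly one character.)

For each word, the new-node count is its length minus the longest prefix already in the trie:
  "linneneven" → 10 new (l, i, n, n, e, n, e, v, e, n)
  "vendefen" → 8 new (v, e, n, d, e, f, e, n)
  "linnerunfen" → prefix "linne" already present; 6 new (r, u, n, f, e, n)
  "venroro" → prefix "ven" already present; 4 new (r, o, r, o)
  "galnesar" → 8 new (g, a, l, n, e, s, a, r)
  "linnenelu" → prefix "linnene" already present; 2 new (l, u)
  "tortarun" → 8 new (t, o, r, t, a, r, u, n)
  "somorvi" → 7 new (s, o, m, o, r, v, i)
  "linnekador" → prefix "linne" already present; 5 new (k, a, d, o, r)
  "torvisar" → prefix "tor" already present; 5 new (v, i, s, a, r)
  "torrone" → prefix "tor" already present; 4 new (r, o, n, e)
  "venpa" → prefix "ven" already present; 2 new (p, a)
  "tavenne" → prefix "t" already present; 6 new (a, v, e, n, n, e)
  "venbelgaldor" → prefix "ven" already present; 9 new (b, e, l, g, a, l, d, o, r)
  "torkaven" → prefix "tor" already present; 5 new (k, a, v, e, n)
Total nodes = 10 + 8 + 6 + 4 + 8 + 2 + 8 + 7 + 5 + 5 + 4 + 2 + 6 + 9 + 5 = 89

89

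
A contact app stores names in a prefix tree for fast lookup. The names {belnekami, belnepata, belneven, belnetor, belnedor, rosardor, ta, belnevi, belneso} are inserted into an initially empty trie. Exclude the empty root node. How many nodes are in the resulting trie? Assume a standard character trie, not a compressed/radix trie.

35

For each word, the new-node count is its length minus the longest prefix already in the trie:
  "belnekami" → 9 new (b, e, l, n, e, k, a, m, i)
  "belnepata" → prefix "belne" already present; 4 new (p, a, t, a)
  "belneven" → prefix "belne" already present; 3 new (v, e, n)
  "belnetor" → prefix "belne" already present; 3 new (t, o, r)
  "belnedor" → prefix "belne" already present; 3 new (d, o, r)
  "rosardor" → 8 new (r, o, s, a, r, d, o, r)
  "ta" → 2 new (t, a)
  "belnevi" → prefix "belnev" already present; 1 new (i)
  "belneso" → prefix "belne" already present; 2 new (s, o)
Total nodes = 9 + 4 + 3 + 3 + 3 + 8 + 2 + 1 + 2 = 35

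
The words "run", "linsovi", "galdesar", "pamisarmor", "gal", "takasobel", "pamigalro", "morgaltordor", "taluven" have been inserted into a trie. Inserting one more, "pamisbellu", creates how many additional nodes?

Walking "pamisbellu" from the root, the first 5 characters ("pamis") follow existing edges; "b" is the first miss.
So 10 − 5 = 5 new nodes.

5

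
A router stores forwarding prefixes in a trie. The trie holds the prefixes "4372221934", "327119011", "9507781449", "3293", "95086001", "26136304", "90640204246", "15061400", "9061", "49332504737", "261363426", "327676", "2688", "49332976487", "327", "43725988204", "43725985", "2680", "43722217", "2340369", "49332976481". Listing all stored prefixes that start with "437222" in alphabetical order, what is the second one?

4372221934

Words with prefix "437222", in lexicographic order: "43722217", "4372221934"
The 2nd is 4372221934.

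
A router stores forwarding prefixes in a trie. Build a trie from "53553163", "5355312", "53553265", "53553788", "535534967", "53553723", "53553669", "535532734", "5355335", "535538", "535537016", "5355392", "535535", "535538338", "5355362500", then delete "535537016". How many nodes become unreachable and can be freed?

3

Walk "535537016" from the leaf back toward the root, removing each node that no remaining word uses.
The suffix "016" (3 nodes) is used only by "535537016"; the node for "535537" still has the child "8", so pruning stops there.
Nodes removed: 3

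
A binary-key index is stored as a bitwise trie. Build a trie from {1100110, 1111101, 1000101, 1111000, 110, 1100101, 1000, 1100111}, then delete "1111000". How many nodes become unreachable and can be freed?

After clearing the end-marker at "1111000", prune upward until reaching a node still needed by another word.
The suffix "000" (3 nodes) is used only by "1111000"; the node for "1111" still has the child "1", so pruning stops there.
Nodes removed: 3

3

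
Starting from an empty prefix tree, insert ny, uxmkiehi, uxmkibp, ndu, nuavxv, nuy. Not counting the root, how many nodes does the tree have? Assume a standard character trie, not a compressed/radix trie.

20

Trace insertions, counting only characters that open a new branch:
  "ny" → 2 new (n, y)
  "uxmkiehi" → 8 new (u, x, m, k, i, e, h, i)
  "uxmkibp" → prefix "uxmki" already present; 2 new (b, p)
  "ndu" → prefix "n" already present; 2 new (d, u)
  "nuavxv" → prefix "n" already present; 5 new (u, a, v, x, v)
  "nuy" → prefix "nu" already present; 1 new (y)
Total nodes = 2 + 8 + 2 + 2 + 5 + 1 = 20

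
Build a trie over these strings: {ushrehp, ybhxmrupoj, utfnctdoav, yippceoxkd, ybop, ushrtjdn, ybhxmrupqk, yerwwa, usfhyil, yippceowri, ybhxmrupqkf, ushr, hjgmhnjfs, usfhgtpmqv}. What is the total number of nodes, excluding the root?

72

Insert word by word; a character creates a node only if that edge doesn't already exist:
  "ushrehp" → 7 new (u, s, h, r, e, h, p)
  "ybhxmrupoj" → 10 new (y, b, h, x, m, r, u, p, o, j)
  "utfnctdoav" → prefix "u" already present; 9 new (t, f, n, c, t, d, o, a, v)
  "yippceoxkd" → prefix "y" already present; 9 new (i, p, p, c, e, o, x, k, d)
  "ybop" → prefix "yb" already present; 2 new (o, p)
  "ushrtjdn" → prefix "ushr" already present; 4 new (t, j, d, n)
  "ybhxmrupqk" → prefix "ybhxmrup" already present; 2 new (q, k)
  "yerwwa" → prefix "y" already present; 5 new (e, r, w, w, a)
  "usfhyil" → prefix "us" already present; 5 new (f, h, y, i, l)
  "yippceowri" → prefix "yippceo" already present; 3 new (w, r, i)
  "ybhxmrupqkf" → prefix "ybhxmrupqk" already present; 1 new (f)
  "ushr" → prefix "ushr" already present; 0 new (none)
  "hjgmhnjfs" → 9 new (h, j, g, m, h, n, j, f, s)
  "usfhgtpmqv" → prefix "usfh" already present; 6 new (g, t, p, m, q, v)
Total nodes = 7 + 10 + 9 + 9 + 2 + 4 + 2 + 5 + 5 + 3 + 1 + 0 + 9 + 6 = 72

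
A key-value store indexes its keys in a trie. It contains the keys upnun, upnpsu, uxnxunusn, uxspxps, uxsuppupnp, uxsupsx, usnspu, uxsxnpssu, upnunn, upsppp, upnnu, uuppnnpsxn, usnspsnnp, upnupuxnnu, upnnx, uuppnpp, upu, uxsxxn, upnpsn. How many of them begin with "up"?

9

Traverse to the node for "up", then collect every word in that subtree.
Words under "up": upnnu, upnnx, upnpsn, upnpsu, upnun, upnunn, upnupuxnnu, upsppp, upu
Count: 9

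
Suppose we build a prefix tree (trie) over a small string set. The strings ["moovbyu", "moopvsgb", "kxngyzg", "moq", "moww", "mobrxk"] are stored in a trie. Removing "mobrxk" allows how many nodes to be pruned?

Walk "mobrxk" from the leaf back toward the root, removing each node that no remaining word uses.
The suffix "brxk" (4 nodes) is used only by "mobrxk"; the node for "mo" still has the child "o", so pruning stops there.
Nodes removed: 4

4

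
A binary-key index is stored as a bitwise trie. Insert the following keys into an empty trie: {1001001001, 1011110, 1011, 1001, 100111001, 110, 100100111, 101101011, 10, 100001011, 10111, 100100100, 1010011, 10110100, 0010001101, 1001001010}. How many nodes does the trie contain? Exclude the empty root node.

52

For each word, the new-node count is its length minus the longest prefix already in the trie:
  "1001001001" → 10 new (1, 0, 0, 1, 0, 0, 1, 0, 0, 1)
  "1011110" → prefix "10" already present; 5 new (1, 1, 1, 1, 0)
  "1011" → prefix "1011" already present; 0 new (none)
  "1001" → prefix "1001" already present; 0 new (none)
  "100111001" → prefix "1001" already present; 5 new (1, 1, 0, 0, 1)
  "110" → prefix "1" already present; 2 new (1, 0)
  "100100111" → prefix "1001001" already present; 2 new (1, 1)
  "101101011" → prefix "1011" already present; 5 new (0, 1, 0, 1, 1)
  "10" → prefix "10" already present; 0 new (none)
  "100001011" → prefix "100" already present; 6 new (0, 0, 1, 0, 1, 1)
  "10111" → prefix "10111" already present; 0 new (none)
  "100100100" → prefix "100100100" already present; 0 new (none)
  "1010011" → prefix "101" already present; 4 new (0, 0, 1, 1)
  "10110100" → prefix "1011010" already present; 1 new (0)
  "0010001101" → 10 new (0, 0, 1, 0, 0, 0, 1, 1, 0, 1)
  "1001001010" → prefix "10010010" already present; 2 new (1, 0)
Total nodes = 10 + 5 + 0 + 0 + 5 + 2 + 2 + 5 + 0 + 6 + 0 + 0 + 4 + 1 + 10 + 2 = 52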